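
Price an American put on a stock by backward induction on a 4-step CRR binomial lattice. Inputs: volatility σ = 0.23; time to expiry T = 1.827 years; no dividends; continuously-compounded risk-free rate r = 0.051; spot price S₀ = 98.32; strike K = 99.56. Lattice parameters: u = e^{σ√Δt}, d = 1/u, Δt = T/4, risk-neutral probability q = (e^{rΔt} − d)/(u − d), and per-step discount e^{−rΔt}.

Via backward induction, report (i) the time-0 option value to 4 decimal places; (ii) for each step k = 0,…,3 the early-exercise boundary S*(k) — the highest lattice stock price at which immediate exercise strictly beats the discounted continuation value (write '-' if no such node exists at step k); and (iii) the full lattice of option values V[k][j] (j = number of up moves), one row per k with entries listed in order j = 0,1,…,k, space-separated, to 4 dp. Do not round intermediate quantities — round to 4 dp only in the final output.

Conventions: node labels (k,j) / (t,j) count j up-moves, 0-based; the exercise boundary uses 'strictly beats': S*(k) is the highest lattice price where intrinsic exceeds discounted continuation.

Δt=0.45675  u=1.16817  d=0.85604  q=0.53672  discount=0.97697
step 4 (expiry): payoffs max(K−S,0) = 46.7626 27.5111 1.2400 0.0000 0.0000
step 3: (k=3,j=0): S=61.6765, K−S=37.8835, hold=35.5911 ⇒ V=37.8835 exercise | (k=3,j=1): S=84.1656, K−S=15.3944, hold=13.1021 ⇒ V=15.3944 exercise | (k=3,j=2): S=114.8548, K−S=0.0000, hold=0.5612 ⇒ V=0.5612 continue | (k=3,j=3): S=156.7343, K−S=0.0000, hold=0.0000 ⇒ V=0.0000 continue  boundary S*=84.1656
step 2: (k=2,j=0): S=72.0489, K−S=27.5111, hold=25.2188 ⇒ V=27.5111 exercise | (k=2,j=1): S=98.3200, K−S=1.2400, hold=7.2620 ⇒ V=7.2620 continue | (k=2,j=2): S=134.1704, K−S=0.0000, hold=0.2540 ⇒ V=0.2540 continue  boundary S*=72.0489
step 1: (k=1,j=0): S=84.1656, K−S=15.3944, hold=16.2598 ⇒ V=16.2598 continue | (k=1,j=1): S=114.8548, K−S=0.0000, hold=3.4201 ⇒ V=3.4201 continue  boundary S*=-
step 0: (k=0,j=0): S=98.3200, K−S=1.2400, hold=9.1527 ⇒ V=9.1527 continue  boundary S*=-

price = 9.1527
boundary = - - 72.0489 84.1656
tree:
9.1527
16.2598 3.4201
27.5111 7.2620 0.2540
37.8835 15.3944 0.5612 0.0000
46.7626 27.5111 1.2400 0.0000 0.0000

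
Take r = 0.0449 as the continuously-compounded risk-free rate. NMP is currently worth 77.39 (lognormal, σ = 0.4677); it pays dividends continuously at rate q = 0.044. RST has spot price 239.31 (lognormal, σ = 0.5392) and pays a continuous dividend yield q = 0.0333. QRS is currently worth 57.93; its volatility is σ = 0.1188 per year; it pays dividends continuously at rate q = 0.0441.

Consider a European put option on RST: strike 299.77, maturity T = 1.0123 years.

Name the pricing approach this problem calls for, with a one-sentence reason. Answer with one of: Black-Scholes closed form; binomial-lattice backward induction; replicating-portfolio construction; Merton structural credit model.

framework: Black-Scholes closed form

Key observation: a European claim on RST (strike 299.77) — a lognormal (GBM) underlying with constant rate and volatility — has an exact closed-form value; no lattice or capital structure is involved.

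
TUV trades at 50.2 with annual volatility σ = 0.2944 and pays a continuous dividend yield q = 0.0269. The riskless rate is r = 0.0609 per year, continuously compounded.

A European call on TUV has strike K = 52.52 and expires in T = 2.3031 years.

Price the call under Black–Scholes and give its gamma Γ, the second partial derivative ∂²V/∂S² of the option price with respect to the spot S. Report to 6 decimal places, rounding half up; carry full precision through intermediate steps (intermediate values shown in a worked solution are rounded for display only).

price = 8.995690
Γ = 0.015995

σ√T = 0.2944·√2.3031 = 0.446780
d₁ = (ln(S/K) + (r−q+σ²/2)T) / (σ√T) = (ln(50.2/52.52) + (0.0609−0.0269+0.2944²/2)·2.3031) / 0.446780 = (-0.045179 + 0.178112) / 0.446780 = 0.297535
d₂ = d₁ − σ√T = 0.297535 − 0.446780 = -0.149246
e^{−rT} = 0.869133
e^{−qT} = 0.939927
N(d₁) = 0.616971,  N(d₂) = 0.440680
Call price V = S·e^{−qT}·N(d₁) − K·e^{−rT}·N(d₂) = 29.111353 − 20.115663 = 8.995690
φ(d₁) = (1/√(2π))·e^{−d₁²/2} = 0.381669
Γ = e^{−qT}·φ(d₁) / (S·σ·√T) = 0.015995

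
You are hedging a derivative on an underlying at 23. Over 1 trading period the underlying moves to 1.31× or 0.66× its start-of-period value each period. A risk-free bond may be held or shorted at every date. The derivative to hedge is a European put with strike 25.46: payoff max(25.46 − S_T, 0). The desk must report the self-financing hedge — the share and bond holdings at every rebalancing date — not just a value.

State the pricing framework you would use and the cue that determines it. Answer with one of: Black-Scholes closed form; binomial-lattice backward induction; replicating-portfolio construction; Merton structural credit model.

framework: replicating-portfolio construction

Key observation: what is demanded is not a single number but the (Δ, B) position at each node of the 1.31/0.66 tree starting at 23; constructing those positions is the replicating-portfolio method.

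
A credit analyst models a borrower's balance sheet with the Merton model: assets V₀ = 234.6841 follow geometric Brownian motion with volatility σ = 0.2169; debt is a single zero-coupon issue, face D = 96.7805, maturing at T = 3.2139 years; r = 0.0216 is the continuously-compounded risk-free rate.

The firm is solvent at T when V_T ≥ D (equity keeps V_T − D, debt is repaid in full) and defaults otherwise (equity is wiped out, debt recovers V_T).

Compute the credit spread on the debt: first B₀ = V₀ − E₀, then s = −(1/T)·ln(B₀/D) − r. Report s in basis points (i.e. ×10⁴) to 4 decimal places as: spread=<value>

Work the structural quantities from V₀ = 234.6841 against face 96.7805:
d₁ = [ln(V₀/D) + (r + σ²/2)T] / (σ√T)
   = [ln(234.6841/96.7805) + (0.0216 + 0.5·0.2169²)·3.2139] / (0.2169·√3.2139)
   = [0.885795 + 0.145020] / 0.388844 = 2.650971
d₂ = d₁ − σ√T = 2.650971 − 0.388844 = 2.262127
N(d₁) = 0.995987,  N(d₂) = 0.988155,  e^(−rT) = 0.932935
E₀ = V₀·N(d₁) − D·e^(−rT)·N(d₂)
   = 234.6841·0.995987 − 96.7805·0.932935·0.988155 = 144.521897
B₀ = V₀ − E₀ = 234.6841 − 144.521897 = 90.162203
spread = −(1/T)·ln(B₀/D) − r = −(1/3.2139)·ln(90.162203/96.7805) − 0.0216 = 0.00044027
in basis points: 0.00044027 × 10⁴ = 4.4027 bp

spread=4.4027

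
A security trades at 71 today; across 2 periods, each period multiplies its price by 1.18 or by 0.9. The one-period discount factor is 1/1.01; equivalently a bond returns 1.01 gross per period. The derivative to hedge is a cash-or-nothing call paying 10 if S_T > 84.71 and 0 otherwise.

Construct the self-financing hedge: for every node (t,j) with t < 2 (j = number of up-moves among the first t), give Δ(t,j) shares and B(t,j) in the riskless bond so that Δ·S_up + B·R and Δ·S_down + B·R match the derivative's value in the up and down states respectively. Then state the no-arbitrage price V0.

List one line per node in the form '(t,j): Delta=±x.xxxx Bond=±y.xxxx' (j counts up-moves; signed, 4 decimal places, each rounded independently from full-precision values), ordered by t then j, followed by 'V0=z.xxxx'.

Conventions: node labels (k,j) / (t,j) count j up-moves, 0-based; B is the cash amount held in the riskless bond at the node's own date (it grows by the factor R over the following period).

Under the risk-neutral measure, an up-move has probability p* = (R−d)/(u−d) = 0.3929 and values discount at R = 1.01.
Terminal payoffs: V(2,0)=0.0000, V(2,1)=0.0000, V(2,2)=10.0000
(1,0): S=63.9000. Δ = (V_up−V_dn)/(S_up−S_dn) = (0.0000−0.0000)/(75.4020−57.5100) = 0.0000. V = [p*·0.0000 + (1−p*)·0.0000]/1.01 = 0.0000. B = V − Δ·S = 0.0000.
(1,1): S=83.7800. Δ = (V_up−V_dn)/(S_up−S_dn) = (10.0000−0.0000)/(98.8604−75.4020) = 0.4263. V = [p*·10.0000 + (1−p*)·0.0000]/1.01 = 3.8897. B = V − Δ·S = -31.8246.
(0,0): S=71.0000. Δ = (V_up−V_dn)/(S_up−S_dn) = (3.8897−0.0000)/(83.7800−63.9000) = 0.1957. V = [p*·3.8897 + (1−p*)·0.0000]/1.01 = 1.5130. B = V − Δ·S = -12.3787.
Verification: the root portfolio costs Δ(0,0)·S0 + B(0,0) = 1.5130, matching V0.

(0,0): Delta=0.1957 Bond=-12.3787
(1,0): Delta=0.0000 Bond=0.0000
(1,1): Delta=0.4263 Bond=-31.8246
V0=1.5130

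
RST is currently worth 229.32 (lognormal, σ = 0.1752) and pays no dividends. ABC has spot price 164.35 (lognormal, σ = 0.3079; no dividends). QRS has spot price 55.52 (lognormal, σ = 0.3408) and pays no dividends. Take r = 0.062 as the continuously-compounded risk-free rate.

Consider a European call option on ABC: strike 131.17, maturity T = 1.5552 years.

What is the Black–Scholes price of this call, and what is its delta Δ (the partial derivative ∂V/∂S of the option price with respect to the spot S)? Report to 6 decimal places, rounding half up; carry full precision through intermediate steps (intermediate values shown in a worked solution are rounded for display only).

price = 51.203163
Δ = 0.848587

σ√T = 0.3079·√1.5552 = 0.383975
d₁ = (ln(S/K) + (r+σ²/2)T) / (σ√T) = (ln(164.35/131.17) + (0.062+0.3079²/2)·1.5552) / 0.383975 = (0.225504 + 0.170141) / 0.383975 = 1.030393
d₂ = d₁ − σ√T = 1.030393 − 0.383975 = 0.646418
e^{−rT} = 0.908080
N(d₁) = 0.848587,  N(d₂) = 0.740996
Call price V = S·N(d₁) − K·e^{−rT}·N(d₂) = 139.465293 − 88.262130 = 51.203163
Δ = N(d₁) = 0.848587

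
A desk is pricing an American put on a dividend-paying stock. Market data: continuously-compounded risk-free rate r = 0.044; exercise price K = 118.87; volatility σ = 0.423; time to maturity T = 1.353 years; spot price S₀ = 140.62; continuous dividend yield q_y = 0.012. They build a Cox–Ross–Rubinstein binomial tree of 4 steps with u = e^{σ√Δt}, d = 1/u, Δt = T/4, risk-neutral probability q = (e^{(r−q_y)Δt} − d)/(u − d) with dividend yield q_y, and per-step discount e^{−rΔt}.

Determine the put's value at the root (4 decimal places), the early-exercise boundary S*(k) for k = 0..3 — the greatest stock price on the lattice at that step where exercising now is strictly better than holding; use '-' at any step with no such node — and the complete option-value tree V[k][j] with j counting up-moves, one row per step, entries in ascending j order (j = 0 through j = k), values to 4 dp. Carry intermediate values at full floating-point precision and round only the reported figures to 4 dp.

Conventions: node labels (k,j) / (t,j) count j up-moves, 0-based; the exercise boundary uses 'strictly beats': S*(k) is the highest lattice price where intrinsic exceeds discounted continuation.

price = 14.4665
boundary = - - - 67.2233
tree:
14.4665
23.0114 4.9346
35.3752 9.2872 0.0000
51.6467 17.4792 0.0000 0.0000
66.3073 32.8970 0.0000 0.0000 0.0000

params: Δt=0.33825 u=1.27892 d=0.78191 q=0.46070 e^(-rΔt)=0.98523
t_4 payoffs: 66.3073 32.8970 0.0000 0.0000 0.0000
t_3: node(3,0) S=67.2233 payoff=51.6467 vs cont=50.1629 → 51.6467 [stop]  node(3,1) S=109.9524 payoff=8.9176 vs cont=17.4792 → 17.4792 [wait]  node(3,2) S=179.8413 payoff=0.0000 vs cont=0.0000 → 0.0000 [wait]  node(3,3) S=294.1537 payoff=0.0000 vs cont=0.0000 → 0.0000 [wait]  ⇒ S*(3)=67.2233
t_2: node(2,0) S=85.9730 payoff=32.8970 vs cont=35.3752 → 35.3752 [wait]  node(2,1) S=140.6200 payoff=0.0000 vs cont=9.2872 → 9.2872 [wait]  node(2,2) S=230.0021 payoff=0.0000 vs cont=0.0000 → 0.0000 [wait]  ⇒ S*(2)=-
t_1: node(1,0) S=109.9524 payoff=8.9176 vs cont=23.0114 → 23.0114 [wait]  node(1,1) S=179.8413 payoff=0.0000 vs cont=4.9346 → 4.9346 [wait]  ⇒ S*(1)=-
t_0: node(0,0) S=140.6200 payoff=0.0000 vs cont=14.4665 → 14.4665 [wait]  ⇒ S*(0)=-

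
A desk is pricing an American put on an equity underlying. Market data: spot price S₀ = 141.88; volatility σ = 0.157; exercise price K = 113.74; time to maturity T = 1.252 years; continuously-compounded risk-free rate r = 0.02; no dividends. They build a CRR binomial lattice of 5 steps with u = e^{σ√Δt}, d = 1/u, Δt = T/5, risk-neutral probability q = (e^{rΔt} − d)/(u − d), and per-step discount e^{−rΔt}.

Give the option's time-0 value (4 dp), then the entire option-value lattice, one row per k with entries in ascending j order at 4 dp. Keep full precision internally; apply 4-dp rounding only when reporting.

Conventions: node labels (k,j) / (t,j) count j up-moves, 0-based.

Δt=0.25040  u=1.08173  d=0.92444  q=0.51229  discount=0.99500
step 5 (expiry): payoffs max(K−S,0) = 17.9491 1.6510 0.0000 0.0000 0.0000 0.0000
k=4: (k=4,j=0): S=103.6200, K−S=10.1200, hold=9.5518 ⇒ V=10.1200 exercise | (k=4,j=1): S=121.2502, K−S=0.0000, hold=0.8012 ⇒ V=0.8012 continue | (k=4,j=2): S=141.8800, K−S=0.0000, hold=0.0000 ⇒ V=0.0000 continue | (k=4,j=3): S=166.0198, K−S=0.0000, hold=0.0000 ⇒ V=0.0000 continue | (k=4,j=4): S=194.2669, K−S=0.0000, hold=0.0000 ⇒ V=0.0000 continue
k=3: (k=3,j=0): S=112.0890, K−S=1.6510, hold=5.3194 ⇒ V=5.3194 continue | (k=3,j=1): S=131.1601, K−S=0.0000, hold=0.3888 ⇒ V=0.3888 continue | (k=3,j=2): S=153.4760, K−S=0.0000, hold=0.0000 ⇒ V=0.0000 continue | (k=3,j=3): S=179.5888, K−S=0.0000, hold=0.0000 ⇒ V=0.0000 continue
k=2: (k=2,j=0): S=121.2502, K−S=0.0000, hold=2.7795 ⇒ V=2.7795 continue | (k=2,j=1): S=141.8800, K−S=0.0000, hold=0.1887 ⇒ V=0.1887 continue | (k=2,j=2): S=166.0198, K−S=0.0000, hold=0.0000 ⇒ V=0.0000 continue
k=1: (k=1,j=0): S=131.1601, K−S=0.0000, hold=1.4450 ⇒ V=1.4450 continue | (k=1,j=1): S=153.4760, K−S=0.0000, hold=0.0916 ⇒ V=0.0916 continue
k=0: (k=0,j=0): S=141.8800, K−S=0.0000, hold=0.7479 ⇒ V=0.7479 continue

price = 0.7479
tree:
0.7479
1.4450 0.0916
2.7795 0.1887 0.0000
5.3194 0.3888 0.0000 0.0000
10.1200 0.8012 0.0000 0.0000 0.0000
17.9491 1.6510 0.0000 0.0000 0.0000 0.0000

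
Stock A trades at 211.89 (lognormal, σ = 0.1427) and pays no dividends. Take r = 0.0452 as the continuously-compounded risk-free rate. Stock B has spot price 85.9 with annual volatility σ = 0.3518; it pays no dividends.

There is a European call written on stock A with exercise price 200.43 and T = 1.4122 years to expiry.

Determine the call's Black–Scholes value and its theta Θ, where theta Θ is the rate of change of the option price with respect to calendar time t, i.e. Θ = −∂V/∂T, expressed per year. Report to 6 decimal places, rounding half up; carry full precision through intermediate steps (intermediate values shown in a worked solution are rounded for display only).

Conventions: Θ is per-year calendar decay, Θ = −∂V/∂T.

σ√T = 0.1427·√1.4122 = 0.169579
d₁ = (ln(S/K) + (r+σ²/2)T) / (σ√T) = (ln(211.89/200.43) + (0.0452+0.1427²/2)·1.4122) / 0.169579 = (0.055602 + 0.078210) / 0.169579 = 0.789085
d₂ = d₁ − σ√T = 0.789085 − 0.169579 = 0.619506
e^{−rT} = 0.938163
N(d₁) = 0.784969,  N(d₂) = 0.732208
Call price V = S·N(d₁) − K·e^{−rT}·N(d₂) = 166.327019 − 137.681549 = 28.645470
φ(d₁) = (1/√(2π))·e^{−d₁²/2} = 0.292215
Θ = −S·φ(d₁)·σ/(2√T) − r·K·e^{−rT}·N(d₂) = −3.717566 − 6.223206 = -9.940772

price = 28.645470
Θ = -9.940772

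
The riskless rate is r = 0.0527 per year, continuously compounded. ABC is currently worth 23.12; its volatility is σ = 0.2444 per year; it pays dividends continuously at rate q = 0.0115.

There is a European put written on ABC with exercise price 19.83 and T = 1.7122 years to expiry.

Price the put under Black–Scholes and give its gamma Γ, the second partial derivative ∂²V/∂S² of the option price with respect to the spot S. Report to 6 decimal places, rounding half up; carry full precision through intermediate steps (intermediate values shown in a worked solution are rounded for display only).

σ√T = 0.2444·√1.7122 = 0.319800
d₁ = (ln(S/K) + (r−q+σ²/2)T) / (σ√T) = (ln(23.12/19.83) + (0.0527−0.0115+0.2444²/2)·1.7122) / 0.319800 = (0.153502 + 0.121679) / 0.319800 = 0.860478
d₂ = d₁ − σ√T = 0.860478 − 0.319800 = 0.540678
e^{−rT} = 0.913718
e^{−qT} = 0.980502
N(−d₁) = 0.194763,  N(−d₂) = 0.294365
Put price V = K·e^{−rT}·N(−d₂) − S·e^{−qT}·N(−d₁) = 5.333607 − 4.415121 = 0.918486
φ(d₁) = (1/√(2π))·e^{−d₁²/2} = 0.275505
Γ = e^{−qT}·φ(d₁) / (S·σ·√T) = 0.036535

price = 0.918486
Γ = 0.036535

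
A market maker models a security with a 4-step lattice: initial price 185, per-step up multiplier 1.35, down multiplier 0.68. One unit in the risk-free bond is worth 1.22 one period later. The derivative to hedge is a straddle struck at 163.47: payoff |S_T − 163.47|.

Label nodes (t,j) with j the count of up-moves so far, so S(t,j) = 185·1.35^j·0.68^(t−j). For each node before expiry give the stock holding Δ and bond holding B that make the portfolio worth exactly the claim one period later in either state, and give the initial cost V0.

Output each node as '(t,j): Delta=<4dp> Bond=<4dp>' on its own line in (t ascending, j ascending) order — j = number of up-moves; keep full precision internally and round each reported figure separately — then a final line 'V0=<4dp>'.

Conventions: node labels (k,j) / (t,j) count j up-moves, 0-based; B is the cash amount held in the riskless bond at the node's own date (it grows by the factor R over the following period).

(0,0): Delta=0.9095 Bond=-54.0740
(1,0): Delta=0.5124 Bond=-16.0257
(1,1): Delta=0.9576 Bond=-77.9940
(2,0): Delta=-1.0000 Bond=109.8293
(2,1): Delta=0.6958 Bond=-50.6986
(2,2): Delta=0.9893 Bond=-105.8546
(3,0): Delta=-1.0000 Bond=133.9918
(3,1): Delta=-1.0000 Bond=133.9918
(3,2): Delta=0.9015 Bond=-108.9999
(3,3): Delta=1.0000 Bond=-133.9918
V0=114.1765

Since d<R<u, set p* = (R−d)/(u−d) = 0.8060; price each node as the discounted p*-expectation of its children.
Terminal payoffs: V(4,0)=123.9145, V(4,1)=84.9406, V(4,2)=7.5661, V(4,3)=146.0452, V(4,4)=451.0087
Node (3,0) S=58.1699: V=(p*·84.9406+(1−p*)·123.9145)/1.22=75.8219; Δ=(84.9406−123.9145)/(78.5294−39.5555)=-1.0000; B=V−Δ·S=133.9918
Node (3,1) S=115.4844: V=(p*·7.5661+(1−p*)·84.9406)/1.22=18.5074; Δ=(7.5661−84.9406)/(155.9039−78.5294)=-1.0000; B=V−Δ·S=133.9918
Node (3,2) S=229.2705: V=(p*·146.0452+(1−p*)·7.5661)/1.22=97.6853; Δ=(146.0452−7.5661)/(309.5152−155.9039)=0.9015; B=V−Δ·S=-108.9999
Node (3,3) S=455.1694: V=(p*·451.0087+(1−p*)·146.0452)/1.22=321.1776; Δ=(451.0087−146.0452)/(614.4787−309.5152)=1.0000; B=V−Δ·S=-133.9918
Node (2,0) S=85.5440: V=(p*·18.5074+(1−p*)·75.8219)/1.22=24.2853; Δ=(18.5074−75.8219)/(115.4844−58.1699)=-1.0000; B=V−Δ·S=109.8293
Node (2,1) S=169.8300: V=(p*·97.6853+(1−p*)·18.5074)/1.22=67.4774; Δ=(97.6853−18.5074)/(229.2705−115.4844)=0.6958; B=V−Δ·S=-50.6986
Node (2,2) S=337.1625: V=(p*·321.1776+(1−p*)·97.6853)/1.22=227.7159; Δ=(321.1776−97.6853)/(455.1694−229.2705)=0.9893; B=V−Δ·S=-105.8546
Node (1,0) S=125.8000: V=(p*·67.4774+(1−p*)·24.2853)/1.22=48.4401; Δ=(67.4774−24.2853)/(169.8300−85.5440)=0.5124; B=V−Δ·S=-16.0257
Node (1,1) S=249.7500: V=(p*·227.7159+(1−p*)·67.4774)/1.22=161.1679; Δ=(227.7159−67.4774)/(337.1625−169.8300)=0.9576; B=V−Δ·S=-77.9940
Node (0,0) S=185.0000: V=(p*·161.1679+(1−p*)·48.4401)/1.22=114.1765; Δ=(161.1679−48.4401)/(249.7500−125.8000)=0.9095; B=V−Δ·S=-54.0740
As a check, the time-0 holding Δ(0,0)·S0 + B(0,0) comes to 114.1765 — exactly V0.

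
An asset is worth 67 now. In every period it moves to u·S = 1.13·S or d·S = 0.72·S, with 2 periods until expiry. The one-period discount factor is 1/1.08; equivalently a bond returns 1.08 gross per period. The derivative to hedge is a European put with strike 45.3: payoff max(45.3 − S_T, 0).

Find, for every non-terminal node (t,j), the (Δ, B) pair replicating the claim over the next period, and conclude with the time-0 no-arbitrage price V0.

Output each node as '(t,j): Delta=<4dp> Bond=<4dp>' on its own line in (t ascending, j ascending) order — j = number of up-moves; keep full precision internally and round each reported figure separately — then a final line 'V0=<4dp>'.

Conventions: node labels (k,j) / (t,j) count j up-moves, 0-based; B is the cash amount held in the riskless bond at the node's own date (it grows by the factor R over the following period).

(0,0): Delta=-0.0434 Bond=3.0450
(1,0): Delta=-0.5343 Bond=26.9669
(1,1): Delta=0.0000 Bond=0.0000
V0=0.1347

No-arbitrage ⇒ martingale measure with p* = (R−d)/(u−d) = 0.8780.
Terminal payoffs: V(2,0)=10.5672, V(2,1)=0.0000, V(2,2)=0.0000
(1,0): S=48.2400. Δ = (V_up−V_dn)/(S_up−S_dn) = (0.0000−10.5672)/(54.5112−34.7328) = -0.5343. V = [p*·0.0000 + (1−p*)·10.5672]/1.08 = 1.1932. B = V − Δ·S = 26.9669.
(1,1): S=75.7100. Δ = (V_up−V_dn)/(S_up−S_dn) = (0.0000−0.0000)/(85.5523−54.5112) = 0.0000. V = [p*·0.0000 + (1−p*)·0.0000]/1.08 = 0.0000. B = V − Δ·S = 0.0000.
(0,0): S=67.0000. Δ = (V_up−V_dn)/(S_up−S_dn) = (0.0000−1.1932)/(75.7100−48.2400) = -0.0434. V = [p*·0.0000 + (1−p*)·1.1932]/1.08 = 0.1347. B = V − Δ·S = 3.0450.
Check: Δ(0,0)·S0 + B(0,0) = 0.1347 = V0.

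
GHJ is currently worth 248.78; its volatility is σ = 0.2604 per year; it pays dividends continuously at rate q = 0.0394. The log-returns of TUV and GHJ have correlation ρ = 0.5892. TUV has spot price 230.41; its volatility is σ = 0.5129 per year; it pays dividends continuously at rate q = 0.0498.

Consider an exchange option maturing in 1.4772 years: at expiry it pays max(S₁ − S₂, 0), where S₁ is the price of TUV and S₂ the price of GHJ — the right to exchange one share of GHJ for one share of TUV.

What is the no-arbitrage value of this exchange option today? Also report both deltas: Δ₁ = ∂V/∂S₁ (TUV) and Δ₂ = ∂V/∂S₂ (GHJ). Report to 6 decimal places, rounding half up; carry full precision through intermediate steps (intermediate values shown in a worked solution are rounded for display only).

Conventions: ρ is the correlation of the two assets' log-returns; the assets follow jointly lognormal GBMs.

σ_eff = √(σ₁² + σ₂² − 2ρσ₁σ₂) = √(0.5129² + 0.2604² − 2·0.5892·0.5129·0.2604) = 0.416519
d₁ = (ln(S₁/S₂) + (q₂ − q₁ + σ_eff²/2)T) / (σ_eff√T) = (ln(230.41/248.78) + (0.0394 − 0.0498 + 0.086744)·1.4772) / 0.506238 = 0.071245
d₂ = d₁ − σ_eff√T = 0.071245 − 0.506238 = -0.434993
N(d₁) = 0.528399,  N(d₂) = 0.331784
V = S₁·e^{−q₁T}·N(d₁) − S₂·e^{−q₂T}·N(d₂) = 113.113485 − 77.874255 = 35.239230
Key observation: no risk-free rate is needed — with the second asset as numeraire the exchange option is a call on the ratio S₁/S₂, and r cancels out of the value.
Δ₁ = e^{−q₁T}·N(d₁) = 0.490923;  Δ₂ = −e^{−q₂T}·N(d₂) = -0.313025

exchange price = 35.239230
Δ1 = 0.490923
Δ2 = -0.313025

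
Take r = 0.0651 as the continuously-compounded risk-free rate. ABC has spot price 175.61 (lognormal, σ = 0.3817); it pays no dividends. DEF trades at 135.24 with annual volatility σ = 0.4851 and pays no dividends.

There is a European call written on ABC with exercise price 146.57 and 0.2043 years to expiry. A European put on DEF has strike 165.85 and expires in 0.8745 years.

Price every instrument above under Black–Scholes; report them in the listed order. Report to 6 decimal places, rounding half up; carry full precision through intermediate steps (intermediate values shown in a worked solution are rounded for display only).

[ABC call K=146.57]
σ√T = 0.3817·√0.2043 = 0.172527
d₁ = (ln(S/K) + (r+σ²/2)T) / (σ√T) = (ln(175.61/146.57) + (0.0651+0.3817²/2)·0.2043) / 0.172527 = (0.180762 + 0.028183) / 0.172527 = 1.211089
d₂ = d₁ − σ√T = 1.211089 − 0.172527 = 1.038562
e^{−rT} = 0.986788
N(d₁) = 0.887069,  N(d₂) = 0.850496
price = S·N(d₁) − K·e^{−rT}·N(d₂) = 155.778241 − 123.010210 = 32.768031
[DEF put K=165.85]
σ√T = 0.4851·√0.8745 = 0.453640
d₁ = (ln(S/K) + (r+σ²/2)T) / (σ√T) = (ln(135.24/165.85) + (0.0651+0.4851²/2)·0.8745) / 0.453640 = (-0.204033 + 0.159824) / 0.453640 = -0.097452
d₂ = d₁ − σ√T = -0.097452 − 0.453640 = -0.551092
e^{−rT} = 0.944660
N(−d₁) = 0.538816,  N(−d₂) = 0.709215
price = K·e^{−rT}·N(−d₂) − S·N(−d₁) = 111.114027 − 72.869534 = 38.244493

price(ABC call K=146.57) = 32.768031
price(DEF put K=165.85) = 38.244493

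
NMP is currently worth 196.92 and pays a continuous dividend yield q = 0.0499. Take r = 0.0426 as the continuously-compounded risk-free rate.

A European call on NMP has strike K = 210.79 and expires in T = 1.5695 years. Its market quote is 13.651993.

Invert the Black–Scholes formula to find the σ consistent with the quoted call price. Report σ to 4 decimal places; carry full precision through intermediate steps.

sigma = 0.2150

At σ = 0.2150 the Black–Scholes value reproduces the quote:
σ√T = 0.215·√1.5695 = 0.269351
d₁ = (ln(S/K) + (r−q+σ²/2)T) / (σ√T) = (ln(196.92/210.79) + (0.0426−0.0499+0.215²/2)·1.5695) / 0.269351 = (-0.068065 + 0.024818) / 0.269351 = -0.160560
d₂ = d₁ − σ√T = -0.160560 − 0.269351 = -0.429912
e^{−rT} = 0.935325
e^{−qT} = 0.924670
N(d₁) = 0.436220,  N(d₂) = 0.333630
V = S·e^{−qT}·N(d₁) − K·e^{−rT}·N(d₂) = 79.429569 − 65.777576 = 13.651993 (the quoted price), and the Black–Scholes price is strictly increasing in σ, so σ is unique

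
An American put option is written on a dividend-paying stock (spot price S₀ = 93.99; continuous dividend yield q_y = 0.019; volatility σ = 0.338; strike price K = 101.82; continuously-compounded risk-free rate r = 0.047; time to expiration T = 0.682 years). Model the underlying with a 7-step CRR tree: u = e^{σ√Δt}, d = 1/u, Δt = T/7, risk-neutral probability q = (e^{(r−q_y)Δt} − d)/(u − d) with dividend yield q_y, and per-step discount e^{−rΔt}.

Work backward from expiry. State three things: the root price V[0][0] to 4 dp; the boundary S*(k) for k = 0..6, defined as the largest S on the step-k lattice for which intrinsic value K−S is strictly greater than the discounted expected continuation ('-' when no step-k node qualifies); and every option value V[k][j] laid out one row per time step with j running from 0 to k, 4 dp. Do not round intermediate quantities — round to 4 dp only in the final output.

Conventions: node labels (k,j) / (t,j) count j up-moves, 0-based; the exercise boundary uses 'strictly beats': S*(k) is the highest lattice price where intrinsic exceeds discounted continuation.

price = 14.0442
boundary = - - - 68.4897 76.1104 68.4897 76.1104
tree:
14.0442
19.4575 8.4646
25.9976 12.7400 4.0331
33.3303 18.5053 6.7765 1.1763
40.1880 25.7096 11.0780 2.3016 0.0000
46.3590 33.3303 17.4076 4.5034 0.0000 0.0000
51.9122 40.1880 25.7096 8.8116 0.0000 0.0000 0.0000
56.9093 46.3590 33.3303 17.2410 0.0000 0.0000 0.0000 0.0000

Δt=0.09743  u=1.11127  d=0.89987  q=0.48657  discount=0.99543
step 7 (expiry): payoffs max(K−S,0) = 56.9093 46.3590 33.3303 17.2410 0.0000 0.0000 0.0000 0.0000
step 6: (k=6,j=0): S=49.9078, K−S=51.9122, hold=51.5393 ⇒ V=51.9122 exercise | (k=6,j=1): S=61.6320, K−S=40.1880, hold=39.8368 ⇒ V=40.1880 exercise | (k=6,j=2): S=76.1104, K−S=25.7096, hold=25.3852 ⇒ V=25.7096 exercise | (k=6,j=3): S=93.9900, K−S=7.8300, hold=8.8116 ⇒ V=8.8116 continue | (k=6,j=4): S=116.0698, K−S=0.0000, hold=0.0000 ⇒ V=0.0000 continue | (k=6,j=5): S=143.3366, K−S=0.0000, hold=0.0000 ⇒ V=0.0000 continue | (k=6,j=6): S=177.0088, K−S=0.0000, hold=0.0000 ⇒ V=0.0000 continue  boundary S*=76.1104
step 5: (k=5,j=0): S=55.4610, K−S=46.3590, hold=45.9964 ⇒ V=46.3590 exercise | (k=5,j=1): S=68.4897, K−S=33.3303, hold=32.9918 ⇒ V=33.3303 exercise | (k=5,j=2): S=84.5790, K−S=17.2410, hold=17.4076 ⇒ V=17.4076 continue | (k=5,j=3): S=104.4481, K−S=0.0000, hold=4.5034 ⇒ V=4.5034 continue | (k=5,j=4): S=128.9847, K−S=0.0000, hold=0.0000 ⇒ V=0.0000 continue | (k=5,j=5): S=159.2854, K−S=0.0000, hold=0.0000 ⇒ V=0.0000 continue  boundary S*=68.4897
step 4: (k=4,j=0): S=61.6320, K−S=40.1880, hold=39.8368 ⇒ V=40.1880 exercise | (k=4,j=1): S=76.1104, K−S=25.7096, hold=25.4659 ⇒ V=25.7096 exercise | (k=4,j=2): S=93.9900, K−S=7.8300, hold=11.0780 ⇒ V=11.0780 continue | (k=4,j=3): S=116.0698, K−S=0.0000, hold=2.3016 ⇒ V=2.3016 continue | (k=4,j=4): S=143.3366, K−S=0.0000, hold=0.0000 ⇒ V=0.0000 continue  boundary S*=76.1104
step 3: (k=3,j=0): S=68.4897, K−S=33.3303, hold=32.9918 ⇒ V=33.3303 exercise | (k=3,j=1): S=84.5790, K−S=17.2410, hold=18.5053 ⇒ V=18.5053 continue | (k=3,j=2): S=104.4481, K−S=0.0000, hold=6.7765 ⇒ V=6.7765 continue | (k=3,j=3): S=128.9847, K−S=0.0000, hold=1.1763 ⇒ V=1.1763 continue  boundary S*=68.4897
step 2: (k=2,j=0): S=76.1104, K−S=25.7096, hold=25.9976 ⇒ V=25.9976 continue | (k=2,j=1): S=93.9900, K−S=7.8300, hold=12.7400 ⇒ V=12.7400 continue | (k=2,j=2): S=116.0698, K−S=0.0000, hold=4.0331 ⇒ V=4.0331 continue  boundary S*=-
step 1: (k=1,j=0): S=84.5790, K−S=17.2410, hold=19.4575 ⇒ V=19.4575 continue | (k=1,j=1): S=104.4481, K−S=0.0000, hold=8.4646 ⇒ V=8.4646 continue  boundary S*=-
step 0: (k=0,j=0): S=93.9900, K−S=7.8300, hold=14.0442 ⇒ V=14.0442 continue  boundary S*=-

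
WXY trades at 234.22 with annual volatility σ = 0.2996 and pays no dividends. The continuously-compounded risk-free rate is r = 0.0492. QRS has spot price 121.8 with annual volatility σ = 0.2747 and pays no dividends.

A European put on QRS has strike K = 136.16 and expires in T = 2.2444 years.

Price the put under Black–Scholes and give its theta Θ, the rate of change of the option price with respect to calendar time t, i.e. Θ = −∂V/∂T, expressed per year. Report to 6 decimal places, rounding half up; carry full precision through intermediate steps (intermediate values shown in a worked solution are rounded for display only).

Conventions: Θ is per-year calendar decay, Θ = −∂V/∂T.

σ√T = 0.2747·√2.2444 = 0.411537
d₁ = (ln(S/K) + (r+σ²/2)T) / (σ√T) = (ln(121.8/136.16) + (0.0492+0.2747²/2)·2.2444) / 0.411537 = (-0.111450 + 0.195106) / 0.411537 = 0.203276
d₂ = d₁ − σ√T = 0.203276 − 0.411537 = -0.208261
e^{−rT} = 0.895454
N(−d₁) = 0.419460,  N(−d₂) = 0.582487
Put price V = K·e^{−rT}·N(−d₂) − S·N(−d₁) = 71.019790 − 51.090197 = 19.929593
φ(d₁) = (1/√(2π))·e^{−d₁²/2} = 0.390784
Θ = −S·φ(d₁)·σ/(2√T) + r·K·e^{−rT}·N(−d₂) = −4.363783 + 3.494174 = -0.869609

price = 19.929593
Θ = -0.869609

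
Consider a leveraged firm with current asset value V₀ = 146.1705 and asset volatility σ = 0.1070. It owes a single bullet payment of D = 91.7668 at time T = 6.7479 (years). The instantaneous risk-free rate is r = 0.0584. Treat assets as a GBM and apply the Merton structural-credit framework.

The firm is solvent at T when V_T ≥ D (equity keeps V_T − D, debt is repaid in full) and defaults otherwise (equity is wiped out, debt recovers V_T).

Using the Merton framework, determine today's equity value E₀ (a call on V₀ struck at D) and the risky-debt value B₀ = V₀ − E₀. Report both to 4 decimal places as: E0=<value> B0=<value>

E0=84.2992 B0=61.8713

With assets at 146.1705 and a single debt payment of 91.7668 at 6.7479 years:
d₁ = [ln(V₀/D) + (r + σ²/2)T] / (σ√T)
   = [ln(146.1705/91.7668) + (0.0584 + 0.5·0.1070²)·6.7479] / (0.1070·√6.7479)
   = [0.465523 + 0.432706] / 0.277951 = 3.231610
d₂ = d₁ − σ√T = 3.231610 − 0.277951 = 2.953659
N(d₁) = 0.999385,  N(d₂) = 0.998430,  e^(−rT) = 0.674302
E₀ = V₀·N(d₁) − D·e^(−rT)·N(d₂)
   = 146.1705·0.999385 − 91.7668·0.674302·0.998430 = 84.299168
B₀ = V₀ − E₀ = 146.1705 − 84.299168 = 61.871332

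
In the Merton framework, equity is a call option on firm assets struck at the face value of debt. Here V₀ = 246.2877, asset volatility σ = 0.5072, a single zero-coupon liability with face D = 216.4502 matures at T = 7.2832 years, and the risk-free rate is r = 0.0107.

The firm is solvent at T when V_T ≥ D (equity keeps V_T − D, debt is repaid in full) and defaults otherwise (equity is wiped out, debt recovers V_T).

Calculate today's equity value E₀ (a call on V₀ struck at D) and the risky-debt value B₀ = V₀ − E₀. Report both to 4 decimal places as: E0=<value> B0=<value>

E0=137.1584 B0=109.1293

With assets at 246.2877 and a single debt payment of 216.4502 at 7.2832 years:
d₁ = [ln(V₀/D) + (r + σ²/2)T] / (σ√T)
   = [ln(246.2877/216.4502) + (0.0107 + 0.5·0.5072²)·7.2832] / (0.5072·√7.2832)
   = [0.129140 + 1.014739] / 1.368801 = 0.835679
d₂ = d₁ − σ√T = 0.835679 − 1.368801 = -0.533122
N(d₁) = 0.798332,  N(d₂) = 0.296975,  e^(−rT) = 0.925029
E₀ = V₀·N(d₁) − D·e^(−rT)·N(d₂)
   = 246.2877·0.798332 − 216.4502·0.925029·0.296975 = 137.158373
B₀ = V₀ − E₀ = 246.2877 − 137.158373 = 109.129327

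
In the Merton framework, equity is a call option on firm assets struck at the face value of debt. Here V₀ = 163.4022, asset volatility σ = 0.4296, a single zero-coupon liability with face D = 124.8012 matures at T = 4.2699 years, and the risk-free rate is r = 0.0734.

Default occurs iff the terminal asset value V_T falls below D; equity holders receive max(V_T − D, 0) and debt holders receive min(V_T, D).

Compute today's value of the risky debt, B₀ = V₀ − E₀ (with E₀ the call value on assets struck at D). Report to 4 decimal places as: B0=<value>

B0=75.4479

Work the structural quantities from V₀ = 163.4022 against face 124.8012:
d₁ = [ln(V₀/D) + (r + σ²/2)T] / (σ√T)
   = [ln(163.4022/124.8012) + (0.0734 + 0.5·0.4296²)·4.2699] / (0.4296·√4.2699)
   = [0.269493 + 0.707429] / 0.887714 = 1.100491
d₂ = d₁ − σ√T = 1.100491 − 0.887714 = 0.212777
N(d₁) = 0.864441,  N(d₂) = 0.584250,  e^(−rT) = 0.730950
E₀ = V₀·N(d₁) − D·e^(−rT)·N(d₂)
   = 163.4022·0.864441 − 124.8012·0.730950·0.584250 = 87.954316
B₀ = V₀ − E₀ = 163.4022 − 87.954316 = 75.447884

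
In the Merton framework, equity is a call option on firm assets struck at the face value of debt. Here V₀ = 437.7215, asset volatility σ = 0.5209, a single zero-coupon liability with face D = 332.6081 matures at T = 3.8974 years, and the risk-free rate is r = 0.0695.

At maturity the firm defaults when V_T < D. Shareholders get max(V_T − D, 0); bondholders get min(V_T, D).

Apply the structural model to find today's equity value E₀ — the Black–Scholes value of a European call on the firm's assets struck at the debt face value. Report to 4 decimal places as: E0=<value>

E0=244.4061

Work the structural quantities from V₀ = 437.7215 against face 332.6081:
d₁ = [ln(V₀/D) + (r + σ²/2)T] / (σ√T)
   = [ln(437.7215/332.6081) + (0.0695 + 0.5·0.5209²)·3.8974] / (0.5209·√3.8974)
   = [0.274618 + 0.799623] / 1.028352 = 1.044624
d₂ = d₁ − σ√T = 1.044624 − 1.028352 = 0.016272
N(d₁) = 0.851902,  N(d₂) = 0.506491,  e^(−rT) = 0.762716
E₀ = V₀·N(d₁) − D·e^(−rT)·N(d₂)
   = 437.7215·0.851902 − 332.6081·0.762716·0.506491 = 244.406123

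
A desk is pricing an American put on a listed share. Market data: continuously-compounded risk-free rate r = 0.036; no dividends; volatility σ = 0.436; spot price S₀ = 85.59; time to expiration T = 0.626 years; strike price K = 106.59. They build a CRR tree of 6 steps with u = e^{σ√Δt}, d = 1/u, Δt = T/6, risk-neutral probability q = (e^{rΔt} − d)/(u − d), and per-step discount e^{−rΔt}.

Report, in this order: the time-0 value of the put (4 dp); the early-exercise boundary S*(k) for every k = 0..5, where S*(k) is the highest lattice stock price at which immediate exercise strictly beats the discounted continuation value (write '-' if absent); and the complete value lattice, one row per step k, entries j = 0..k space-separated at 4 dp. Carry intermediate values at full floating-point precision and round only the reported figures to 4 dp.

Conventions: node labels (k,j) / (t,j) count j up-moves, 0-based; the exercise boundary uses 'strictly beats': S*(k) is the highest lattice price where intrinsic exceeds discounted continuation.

price = 24.9893
boundary = - - 64.5801 56.0966 64.5801 74.3466
tree:
24.9893
33.0447 16.3950
42.0099 23.5208 8.7473
50.4934 32.3028 14.1220 2.9507
57.8624 42.0099 21.9634 5.6757 0.0000
64.2635 50.4934 32.2434 10.9174 0.0000 0.0000
69.8237 57.8624 42.0099 21.0000 0.0000 0.0000 0.0000

Δt=0.10433  u=1.15123  d=0.86864  q=0.47817  discount=0.99625
step 6 (expiry): payoffs max(K−S,0) = 69.8237 57.8624 42.0099 21.0000 0.0000 0.0000 0.0000
step 5: (k=5,j=0): S=42.3265, K−S=64.2635, hold=63.8639 ⇒ V=64.2635 exercise | (k=5,j=1): S=56.0966, K−S=50.4934, hold=50.0938 ⇒ V=50.4934 exercise | (k=5,j=2): S=74.3466, K−S=32.2434, hold=31.8438 ⇒ V=32.2434 exercise | (k=5,j=3): S=98.5338, K−S=8.0562, hold=10.9174 ⇒ V=10.9174 continue | (k=5,j=4): S=130.5898, K−S=0.0000, hold=0.0000 ⇒ V=0.0000 continue | (k=5,j=5): S=173.0747, K−S=0.0000, hold=0.0000 ⇒ V=0.0000 continue  boundary S*=74.3466
step 4: (k=4,j=0): S=48.7276, K−S=57.8624, hold=57.4628 ⇒ V=57.8624 exercise | (k=4,j=1): S=64.5801, K−S=42.0099, hold=41.6103 ⇒ V=42.0099 exercise | (k=4,j=2): S=85.5900, K−S=21.0000, hold=21.9634 ⇒ V=21.9634 continue | (k=4,j=3): S=113.4350, K−S=0.0000, hold=5.6757 ⇒ V=5.6757 continue | (k=4,j=4): S=150.3389, K−S=0.0000, hold=0.0000 ⇒ V=0.0000 continue  boundary S*=64.5801
step 3: (k=3,j=0): S=56.0966, K−S=50.4934, hold=50.0938 ⇒ V=50.4934 exercise | (k=3,j=1): S=74.3466, K−S=32.2434, hold=32.3028 ⇒ V=32.3028 continue | (k=3,j=2): S=98.5338, K−S=8.0562, hold=14.1220 ⇒ V=14.1220 continue | (k=3,j=3): S=130.5898, K−S=0.0000, hold=2.9507 ⇒ V=2.9507 continue  boundary S*=56.0966
step 2: (k=2,j=0): S=64.5801, K−S=42.0099, hold=41.6385 ⇒ V=42.0099 exercise | (k=2,j=1): S=85.5900, K−S=21.0000, hold=23.5208 ⇒ V=23.5208 continue | (k=2,j=2): S=113.4350, K−S=0.0000, hold=8.7473 ⇒ V=8.7473 continue  boundary S*=64.5801
step 1: (k=1,j=0): S=74.3466, K−S=32.2434, hold=33.0447 ⇒ V=33.0447 continue | (k=1,j=1): S=98.5338, K−S=8.0562, hold=16.3950 ⇒ V=16.3950 continue  boundary S*=-
step 0: (k=0,j=0): S=85.5900, K−S=21.0000, hold=24.9893 ⇒ V=24.9893 continue  boundary S*=-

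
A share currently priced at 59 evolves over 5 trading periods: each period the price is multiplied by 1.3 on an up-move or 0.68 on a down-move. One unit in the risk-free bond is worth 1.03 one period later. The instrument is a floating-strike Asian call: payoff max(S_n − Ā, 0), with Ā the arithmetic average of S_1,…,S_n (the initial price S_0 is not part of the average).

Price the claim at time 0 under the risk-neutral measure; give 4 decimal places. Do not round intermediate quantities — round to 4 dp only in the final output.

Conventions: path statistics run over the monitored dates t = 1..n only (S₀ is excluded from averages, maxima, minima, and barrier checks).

Risk-neutral up-probability p* = (R−d)/(u−d) = (1.03−0.68)/(1.3−0.68) = 0.5645; the claim prices as the p*-weighted sum of path payoffs discounted by R^5.
Enumerate all 2^5 = 32 price paths (U = up ×1.3, D = down ×0.68); each path with k up-moves has probability p*^k·(1−p*)^(5−k).
DDDDD: Ā=21.4293, payoff=0.0000, prob=0.015662
UDDDD: Ā=40.9677, payoff=0.0000, prob=0.020303
DUDDD: Ā=33.6517, payoff=0.0000, prob=0.020303
UUDDD: Ā=64.3341, payoff=0.0000, prob=0.026319
DDUDD: Ā=28.6768, payoff=0.0000, prob=0.020303
UDUDD: Ā=54.8233, payoff=0.0000, prob=0.026319
DUUDD: Ā=47.5073, payoff=0.0000, prob=0.026319
UUUDD: Ā=90.8229, payoff=0.0000, prob=0.034117
DDDUD: Ā=25.2939, payoff=0.0000, prob=0.020303
UDDUD: Ā=48.3560, payoff=0.0000, prob=0.026319
DUDUD: Ā=41.0400, payoff=0.0000, prob=0.026319
UUDUD: Ā=78.4588, payoff=0.0000, prob=0.034117
DDUUD: Ā=36.0651, payoff=0.0000, prob=0.026319
UDUUD: Ā=68.9480, payoff=0.0000, prob=0.034117
DUUUD: Ā=61.6320, payoff=0.0000, prob=0.034117
UUUUD: Ā=117.8259, payoff=0.0000, prob=0.044226
DDDDU: Ā=22.9935, payoff=0.0000, prob=0.020303
UDDDU: Ā=43.9582, payoff=0.0000, prob=0.026319
DUDDU: Ā=36.6422, payoff=0.0000, prob=0.026319
UUDDU: Ā=70.0513, payoff=0.0000, prob=0.034117
DDUDU: Ā=31.6673, payoff=0.0000, prob=0.026319
UDUDU: Ā=60.5405, payoff=0.0000, prob=0.034117
DUUDU: Ā=53.2245, payoff=6.7132, prob=0.034117
UUUDU: Ā=101.7527, payoff=12.8341, prob=0.044226
DDDUU: Ā=28.2844, payoff=3.0676, prob=0.026319
UDDUU: Ā=54.0731, payoff=5.8645, prob=0.034117
DUDUU: Ā=46.7571, payoff=13.1805, prob=0.034117
UUDUU: Ā=89.3886, payoff=25.1981, prob=0.044226
DDUUU: Ā=41.7823, payoff=18.1554, prob=0.034117
UDUUU: Ā=79.8778, payoff=34.7089, prob=0.044226
DUUUU: Ā=72.5618, payoff=42.0249, prob=0.044226
UUUUU: Ā=138.7212, payoff=80.3417, prob=0.057330
Price = Σ prob·payoff / R^5 = 11.260574 / 1.159274 = 9.7135

price = 9.7135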